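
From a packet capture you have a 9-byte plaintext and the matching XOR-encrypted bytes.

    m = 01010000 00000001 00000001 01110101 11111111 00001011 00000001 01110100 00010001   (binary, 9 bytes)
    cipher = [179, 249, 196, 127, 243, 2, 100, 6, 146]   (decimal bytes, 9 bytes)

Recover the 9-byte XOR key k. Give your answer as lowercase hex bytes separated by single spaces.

Since cipher = m ⊕ k, XORing both sides with m gives k = m ⊕ cipher.
01010000 ⊕ 10110011 = 11100011
00000001 ⊕ 11111001 = 11111000
00000001 ⊕ 11000100 = 11000101
01110101 ⊕ 01111111 = 00001010
11111111 ⊕ 11110011 = 00001100
00001011 ⊕ 00000010 = 00001001
00000001 ⊕ 01100100 = 01100101
01110100 ⊕ 00000110 = 01110010
00010001 ⊕ 10010010 = 10000011

e3 f8 c5 0a 0c 09 65 72 83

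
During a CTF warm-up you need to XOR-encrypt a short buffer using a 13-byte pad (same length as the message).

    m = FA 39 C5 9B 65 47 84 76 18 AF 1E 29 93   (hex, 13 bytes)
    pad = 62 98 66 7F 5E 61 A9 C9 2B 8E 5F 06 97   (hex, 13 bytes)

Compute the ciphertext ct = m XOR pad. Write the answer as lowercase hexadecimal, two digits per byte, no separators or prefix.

98a1a3e43b262dbf3321412f04

XOR is its own inverse, so applying the key byte-wise gives the result directly.
fa ^ 62 = 98
39 ^ 98 = a1
c5 ^ 66 = a3
9b ^ 7f = e4
65 ^ 5e = 3b
47 ^ 61 = 26
84 ^ a9 = 2d
76 ^ c9 = bf
18 ^ 2b = 33
af ^ 8e = 21
1e ^ 5f = 41
29 ^ 06 = 2f
93 ^ 97 = 04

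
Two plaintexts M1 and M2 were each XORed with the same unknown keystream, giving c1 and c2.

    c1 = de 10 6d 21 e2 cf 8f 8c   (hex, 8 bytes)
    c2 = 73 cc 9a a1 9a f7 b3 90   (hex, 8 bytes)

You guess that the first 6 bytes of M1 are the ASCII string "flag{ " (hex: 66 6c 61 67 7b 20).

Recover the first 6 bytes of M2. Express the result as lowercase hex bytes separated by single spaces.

First, c1 ⊕ c2 = (M1 ⊕ K) ⊕ (M2 ⊕ K) = M1 ⊕ M2, so the key drops out. Then M2 = (M1 ⊕ M2) ⊕ M1 over the first 6 bytes.
byte 0: (de XOR 73) XOR 66 = ad XOR 66 = cb
byte 1: (10 XOR cc) XOR 6c = dc XOR 6c = b0
byte 2: (6d XOR 9a) XOR 61 = f7 XOR 61 = 96
byte 3: (21 XOR a1) XOR 67 = 80 XOR 67 = e7
byte 4: (e2 XOR 9a) XOR 7b = 78 XOR 7b = 03
byte 5: (cf XOR f7) XOR 20 = 38 XOR 20 = 18

cb b0 96 e7 03 18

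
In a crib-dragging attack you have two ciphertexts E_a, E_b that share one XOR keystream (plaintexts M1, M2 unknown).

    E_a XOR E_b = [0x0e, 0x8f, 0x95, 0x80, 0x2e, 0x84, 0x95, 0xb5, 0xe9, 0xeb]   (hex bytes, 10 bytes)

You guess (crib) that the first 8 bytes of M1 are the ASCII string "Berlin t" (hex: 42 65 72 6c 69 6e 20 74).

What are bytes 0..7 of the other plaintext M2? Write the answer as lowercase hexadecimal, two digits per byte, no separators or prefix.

Since E_a ⊕ E_b = M1 ⊕ M2, XORing with the guessed M1 bytes yields the corresponding M2 bytes: M2 = (E_a ⊕ E_b) ⊕ M1.
byte 0: 0e XOR 42 = 4c
byte 1: 8f XOR 65 = ea
byte 2: 95 XOR 72 = e7
byte 3: 80 XOR 6c = ec
byte 4: 2e XOR 69 = 47
byte 5: 84 XOR 6e = ea
byte 6: 95 XOR 20 = b5
byte 7: b5 XOR 74 = c1

4ceae7ec47eab5c1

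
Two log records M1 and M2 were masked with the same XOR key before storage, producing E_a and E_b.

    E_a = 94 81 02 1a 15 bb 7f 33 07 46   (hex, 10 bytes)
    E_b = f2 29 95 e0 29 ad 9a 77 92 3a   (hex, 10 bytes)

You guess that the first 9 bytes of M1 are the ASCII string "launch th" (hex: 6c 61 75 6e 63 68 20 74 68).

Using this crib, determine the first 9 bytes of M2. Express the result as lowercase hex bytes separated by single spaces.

0a c9 e2 94 5f 7e c5 30 fd

First, E_a ⊕ E_b = (M1 ⊕ K) ⊕ (M2 ⊕ K) = M1 ⊕ M2, so the key drops out. Then M2 = (M1 ⊕ M2) ⊕ M1 over the first 9 bytes.
byte 0: (94 ⊕ f2) ⊕ 6c = 66 ⊕ 6c = 0a
byte 1: (81 ⊕ 29) ⊕ 61 = a8 ⊕ 61 = c9
byte 2: (02 ⊕ 95) ⊕ 75 = 97 ⊕ 75 = e2
byte 3: (1a ⊕ e0) ⊕ 6e = fa ⊕ 6e = 94
byte 4: (15 ⊕ 29) ⊕ 63 = 3c ⊕ 63 = 5f
byte 5: (bb ⊕ ad) ⊕ 68 = 16 ⊕ 68 = 7e
byte 6: (7f ⊕ 9a) ⊕ 20 = e5 ⊕ 20 = c5
byte 7: (33 ⊕ 77) ⊕ 74 = 44 ⊕ 74 = 30
byte 8: (07 ⊕ 92) ⊕ 68 = 95 ⊕ 68 = fd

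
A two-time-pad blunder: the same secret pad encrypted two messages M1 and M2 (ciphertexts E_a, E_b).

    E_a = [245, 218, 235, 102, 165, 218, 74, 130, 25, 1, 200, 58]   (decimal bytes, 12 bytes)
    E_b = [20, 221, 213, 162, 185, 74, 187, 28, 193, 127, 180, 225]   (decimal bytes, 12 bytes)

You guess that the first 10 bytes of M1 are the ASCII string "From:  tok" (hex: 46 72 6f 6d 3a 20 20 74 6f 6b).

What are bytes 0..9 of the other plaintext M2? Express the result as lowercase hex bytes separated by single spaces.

First, E_a ⊕ E_b = (M1 ⊕ K) ⊕ (M2 ⊕ K) = M1 ⊕ M2, so the key drops out. Then M2 = (M1 ⊕ M2) ⊕ M1 over the first 10 bytes.
byte 0: (f5 ⊕ 14) ⊕ 46 = e1 ⊕ 46 = a7
byte 1: (da ⊕ dd) ⊕ 72 = 07 ⊕ 72 = 75
byte 2: (eb ⊕ d5) ⊕ 6f = 3e ⊕ 6f = 51
byte 3: (66 ⊕ a2) ⊕ 6d = c4 ⊕ 6d = a9
byte 4: (a5 ⊕ b9) ⊕ 3a = 1c ⊕ 3a = 26
byte 5: (da ⊕ 4a) ⊕ 20 = 90 ⊕ 20 = b0
byte 6: (4a ⊕ bb) ⊕ 20 = f1 ⊕ 20 = d1
byte 7: (82 ⊕ 1c) ⊕ 74 = 9e ⊕ 74 = ea
byte 8: (19 ⊕ c1) ⊕ 6f = d8 ⊕ 6f = b7
byte 9: (01 ⊕ 7f) ⊕ 6b = 7e ⊕ 6b = 15

a7 75 51 a9 26 b0 d1 ea b7 15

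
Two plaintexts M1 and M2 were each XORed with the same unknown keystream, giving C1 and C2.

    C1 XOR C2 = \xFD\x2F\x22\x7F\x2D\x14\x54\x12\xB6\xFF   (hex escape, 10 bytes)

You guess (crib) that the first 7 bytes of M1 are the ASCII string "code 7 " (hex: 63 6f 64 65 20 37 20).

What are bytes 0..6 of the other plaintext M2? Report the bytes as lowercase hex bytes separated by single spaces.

Since C1 ⊕ C2 = M1 ⊕ M2, XORing with the guessed M1 bytes yields the corresponding M2 bytes: M2 = (C1 ⊕ C2) ⊕ M1.
fd ⊕ 63 = 9e
2f ⊕ 6f = 40
22 ⊕ 64 = 46
7f ⊕ 65 = 1a
2d ⊕ 20 = 0d
14 ⊕ 37 = 23
54 ⊕ 20 = 74

9e 40 46 1a 0d 23 74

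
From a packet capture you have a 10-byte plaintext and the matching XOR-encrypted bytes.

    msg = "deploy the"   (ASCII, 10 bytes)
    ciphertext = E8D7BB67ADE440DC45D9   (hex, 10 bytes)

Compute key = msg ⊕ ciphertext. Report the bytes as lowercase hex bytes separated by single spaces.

Since ciphertext = msg ⊕ key, XORing both sides with msg gives key = msg ⊕ ciphertext.
64 XOR e8 = 8c
65 XOR d7 = b2
70 XOR bb = cb
6c XOR 67 = 0b
6f XOR ad = c2
79 XOR e4 = 9d
20 XOR 40 = 60
74 XOR dc = a8
68 XOR 45 = 2d
65 XOR d9 = bc

8c b2 cb 0b c2 9d 60 a8 2d bc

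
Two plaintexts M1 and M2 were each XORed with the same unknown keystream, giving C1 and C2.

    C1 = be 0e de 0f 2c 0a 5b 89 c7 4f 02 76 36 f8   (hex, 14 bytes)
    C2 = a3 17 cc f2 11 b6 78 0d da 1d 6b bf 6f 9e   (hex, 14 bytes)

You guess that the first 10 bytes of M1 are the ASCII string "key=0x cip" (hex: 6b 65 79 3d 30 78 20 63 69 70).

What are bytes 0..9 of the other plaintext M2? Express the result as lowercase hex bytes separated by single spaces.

76 7c 6b c0 0d c4 03 e7 74 22

First, C1 ⊕ C2 = (M1 ⊕ K) ⊕ (M2 ⊕ K) = M1 ⊕ M2, so the key drops out. Then M2 = (M1 ⊕ M2) ⊕ M1 over the first 10 bytes.
byte 0: (be ^ a3) ^ 6b = 1d ^ 6b = 76
byte 1: (0e ^ 17) ^ 65 = 19 ^ 65 = 7c
byte 2: (de ^ cc) ^ 79 = 12 ^ 79 = 6b
byte 3: (0f ^ f2) ^ 3d = fd ^ 3d = c0
byte 4: (2c ^ 11) ^ 30 = 3d ^ 30 = 0d
byte 5: (0a ^ b6) ^ 78 = bc ^ 78 = c4
byte 6: (5b ^ 78) ^ 20 = 23 ^ 20 = 03
byte 7: (89 ^ 0d) ^ 63 = 84 ^ 63 = e7
byte 8: (c7 ^ da) ^ 69 = 1d ^ 69 = 74
byte 9: (4f ^ 1d) ^ 70 = 52 ^ 70 = 22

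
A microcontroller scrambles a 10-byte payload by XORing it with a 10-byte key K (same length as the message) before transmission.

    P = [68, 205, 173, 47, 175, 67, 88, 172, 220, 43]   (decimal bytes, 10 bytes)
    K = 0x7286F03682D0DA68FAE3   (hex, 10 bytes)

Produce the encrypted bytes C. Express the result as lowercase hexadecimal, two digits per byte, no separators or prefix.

byte 0: 44 xor 72 = 36
byte 1: cd xor 86 = 4b
byte 2: ad xor f0 = 5d
byte 3: 2f xor 36 = 19
byte 4: af xor 82 = 2d
byte 5: 43 xor d0 = 93
byte 6: 58 xor da = 82
byte 7: ac xor 68 = c4
byte 8: dc xor fa = 26
byte 9: 2b xor e3 = c8

364b5d192d9382c426c8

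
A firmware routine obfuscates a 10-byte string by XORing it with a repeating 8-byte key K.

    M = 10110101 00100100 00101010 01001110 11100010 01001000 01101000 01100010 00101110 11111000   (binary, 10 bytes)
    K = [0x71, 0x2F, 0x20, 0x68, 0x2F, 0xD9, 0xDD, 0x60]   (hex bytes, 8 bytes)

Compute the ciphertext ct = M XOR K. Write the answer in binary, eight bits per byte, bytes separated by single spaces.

11000100 00001011 00001010 00100110 11001101 10010001 10110101 00000010 01011111 11010111

The 8-byte key repeats, so the effective keystream is 71 2f 20 68 2f d9 dd 60 71 2f.
byte 0: b5 XOR 71 = c4
byte 1: 24 XOR 2f = 0b
byte 2: 2a XOR 20 = 0a
byte 3: 4e XOR 68 = 26
byte 4: e2 XOR 2f = cd
byte 5: 48 XOR d9 = 91
byte 6: 68 XOR dd = b5
byte 7: 62 XOR 60 = 02
byte 8: 2e XOR 71 = 5f
byte 9: f8 XOR 2f = d7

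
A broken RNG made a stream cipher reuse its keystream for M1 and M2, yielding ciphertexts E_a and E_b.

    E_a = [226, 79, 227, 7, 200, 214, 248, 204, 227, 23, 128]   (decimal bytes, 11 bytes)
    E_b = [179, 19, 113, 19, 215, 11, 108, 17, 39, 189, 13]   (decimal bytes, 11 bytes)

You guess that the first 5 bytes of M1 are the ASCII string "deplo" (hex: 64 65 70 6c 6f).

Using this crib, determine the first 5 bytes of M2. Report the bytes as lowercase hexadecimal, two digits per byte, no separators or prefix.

3539e27870

First, E_a ⊕ E_b = (M1 ⊕ K) ⊕ (M2 ⊕ K) = M1 ⊕ M2, so the key drops out. Then M2 = (M1 ⊕ M2) ⊕ M1 over the first 5 bytes.
byte 0: (e2 XOR b3) XOR 64 = 51 XOR 64 = 35
byte 1: (4f XOR 13) XOR 65 = 5c XOR 65 = 39
byte 2: (e3 XOR 71) XOR 70 = 92 XOR 70 = e2
byte 3: (07 XOR 13) XOR 6c = 14 XOR 6c = 78
byte 4: (c8 XOR d7) XOR 6f = 1f XOR 6f = 70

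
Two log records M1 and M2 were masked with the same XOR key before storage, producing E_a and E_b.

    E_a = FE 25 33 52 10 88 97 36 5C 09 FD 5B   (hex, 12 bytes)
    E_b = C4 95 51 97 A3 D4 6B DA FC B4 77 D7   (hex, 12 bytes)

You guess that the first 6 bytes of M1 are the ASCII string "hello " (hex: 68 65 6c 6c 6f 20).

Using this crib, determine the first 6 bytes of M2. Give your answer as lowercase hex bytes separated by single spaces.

First, E_a ⊕ E_b = (M1 ⊕ K) ⊕ (M2 ⊕ K) = M1 ⊕ M2, so the key drops out. Then M2 = (M1 ⊕ M2) ⊕ M1 over the first 6 bytes.
byte 0: (fe XOR c4) XOR 68 = 3a XOR 68 = 52
byte 1: (25 XOR 95) XOR 65 = b0 XOR 65 = d5
byte 2: (33 XOR 51) XOR 6c = 62 XOR 6c = 0e
byte 3: (52 XOR 97) XOR 6c = c5 XOR 6c = a9
byte 4: (10 XOR a3) XOR 6f = b3 XOR 6f = dc
byte 5: (88 XOR d4) XOR 20 = 5c XOR 20 = 7c

52 d5 0e a9 dc 7c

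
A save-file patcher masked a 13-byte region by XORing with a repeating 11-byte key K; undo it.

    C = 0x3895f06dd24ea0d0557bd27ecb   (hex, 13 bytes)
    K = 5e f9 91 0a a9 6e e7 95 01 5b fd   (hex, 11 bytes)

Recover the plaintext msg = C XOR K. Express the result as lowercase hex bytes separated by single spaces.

The 11-byte key repeats, so the effective keystream is 5e f9 91 0a a9 6e e7 95 01 5b fd 5e f9.
byte 0:  56 ⊕  94 = 102
byte 1: 149 ⊕ 249 = 108
byte 2: 240 ⊕ 145 =  97
byte 3: 109 ⊕  10 = 103
byte 4: 210 ⊕ 169 = 123
byte 5:  78 ⊕ 110 =  32
byte 6: 160 ⊕ 231 =  71
byte 7: 208 ⊕ 149 =  69
byte 8:  85 ⊕   1 =  84
byte 9: 123 ⊕  91 =  32
byte 10: 210 ⊕ 253 =  47
byte 11: 126 ⊕  94 =  32
byte 12: 203 ⊕ 249 =  50

66 6c 61 67 7b 20 47 45 54 20 2f 20 32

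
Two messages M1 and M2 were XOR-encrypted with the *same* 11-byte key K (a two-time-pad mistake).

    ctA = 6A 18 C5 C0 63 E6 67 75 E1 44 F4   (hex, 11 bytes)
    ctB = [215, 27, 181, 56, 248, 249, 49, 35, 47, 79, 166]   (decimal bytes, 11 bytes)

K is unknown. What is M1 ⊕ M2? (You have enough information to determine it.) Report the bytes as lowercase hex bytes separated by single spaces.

ctA ⊕ ctB = (M1 ⊕ K) ⊕ (M2 ⊕ K) = M1 ⊕ M2 — the shared key cancels under XOR.
106 XOR 215 = 189
 24 XOR  27 =   3
197 XOR 181 = 112
192 XOR  56 = 248
 99 XOR 248 = 155
230 XOR 249 =  31
103 XOR  49 =  86
117 XOR  35 =  86
225 XOR  47 = 206
 68 XOR  79 =  11
244 XOR 166 =  82

bd 03 70 f8 9b 1f 56 56 ce 0b 52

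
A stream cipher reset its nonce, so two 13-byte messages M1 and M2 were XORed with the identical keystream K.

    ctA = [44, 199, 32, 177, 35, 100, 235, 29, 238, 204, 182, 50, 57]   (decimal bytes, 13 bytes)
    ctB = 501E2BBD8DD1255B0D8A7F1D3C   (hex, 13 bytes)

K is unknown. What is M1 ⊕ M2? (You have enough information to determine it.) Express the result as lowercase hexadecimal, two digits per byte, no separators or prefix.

ctA ⊕ ctB = (M1 ⊕ K) ⊕ (M2 ⊕ K) = M1 ⊕ M2 — the shared key cancels under XOR.
byte 0: 2c xor 50 = 7c
byte 1: c7 xor 1e = d9
byte 2: 20 xor 2b = 0b
byte 3: b1 xor bd = 0c
byte 4: 23 xor 8d = ae
byte 5: 64 xor d1 = b5
byte 6: eb xor 25 = ce
byte 7: 1d xor 5b = 46
byte 8: ee xor 0d = e3
byte 9: cc xor 8a = 46
byte 10: b6 xor 7f = c9
byte 11: 32 xor 1d = 2f
byte 12: 39 xor 3c = 05

7cd90b0caeb5ce46e346c92f05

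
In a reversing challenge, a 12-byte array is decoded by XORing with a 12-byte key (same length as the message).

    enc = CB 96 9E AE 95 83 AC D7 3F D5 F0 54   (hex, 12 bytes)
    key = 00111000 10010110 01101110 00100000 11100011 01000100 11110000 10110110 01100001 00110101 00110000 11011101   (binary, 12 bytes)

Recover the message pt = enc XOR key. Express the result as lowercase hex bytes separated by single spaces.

11001011 xor 00111000 = 11110011
10010110 xor 10010110 = 00000000
10011110 xor 01101110 = 11110000
10101110 xor 00100000 = 10001110
10010101 xor 11100011 = 01110110
10000011 xor 01000100 = 11000111
10101100 xor 11110000 = 01011100
11010111 xor 10110110 = 01100001
00111111 xor 01100001 = 01011110
11010101 xor 00110101 = 11100000
11110000 xor 00110000 = 11000000
01010100 xor 11011101 = 10001001

f3 00 f0 8e 76 c7 5c 61 5e e0 c0 89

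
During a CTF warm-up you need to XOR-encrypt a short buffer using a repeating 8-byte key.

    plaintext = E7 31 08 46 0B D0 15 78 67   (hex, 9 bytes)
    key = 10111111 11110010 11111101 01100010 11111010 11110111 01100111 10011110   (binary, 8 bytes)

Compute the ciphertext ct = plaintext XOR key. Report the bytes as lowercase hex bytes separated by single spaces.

58 c3 f5 24 f1 27 72 e6 d8

The 8-byte key repeats, so the effective keystream is bf f2 fd 62 fa f7 67 9e bf.
byte 0: 231 xor 191 =  88
byte 1:  49 xor 242 = 195
byte 2:   8 xor 253 = 245
byte 3:  70 xor  98 =  36
byte 4:  11 xor 250 = 241
byte 5: 208 xor 247 =  39
byte 6:  21 xor 103 = 114
byte 7: 120 xor 158 = 230
byte 8: 103 xor 191 = 216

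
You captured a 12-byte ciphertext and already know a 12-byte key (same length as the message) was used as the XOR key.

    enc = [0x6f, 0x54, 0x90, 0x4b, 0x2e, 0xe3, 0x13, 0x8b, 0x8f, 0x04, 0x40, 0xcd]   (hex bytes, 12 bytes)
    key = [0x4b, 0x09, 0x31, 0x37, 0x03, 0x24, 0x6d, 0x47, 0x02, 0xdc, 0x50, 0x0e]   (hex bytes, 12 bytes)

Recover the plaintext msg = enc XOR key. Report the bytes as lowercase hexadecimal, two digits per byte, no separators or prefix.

XOR is its own inverse, so applying the key byte-wise gives the result directly.
byte 0: 01101111 ⊕ 01001011 = 00100100
byte 1: 01010100 ⊕ 00001001 = 01011101
byte 2: 10010000 ⊕ 00110001 = 10100001
byte 3: 01001011 ⊕ 00110111 = 01111100
byte 4: 00101110 ⊕ 00000011 = 00101101
byte 5: 11100011 ⊕ 00100100 = 11000111
byte 6: 00010011 ⊕ 01101101 = 01111110
byte 7: 10001011 ⊕ 01000111 = 11001100
byte 8: 10001111 ⊕ 00000010 = 10001101
byte 9: 00000100 ⊕ 11011100 = 11011000
byte 10: 01000000 ⊕ 01010000 = 00010000
byte 11: 11001101 ⊕ 00001110 = 11000011

245da17c2dc77ecc8dd810c3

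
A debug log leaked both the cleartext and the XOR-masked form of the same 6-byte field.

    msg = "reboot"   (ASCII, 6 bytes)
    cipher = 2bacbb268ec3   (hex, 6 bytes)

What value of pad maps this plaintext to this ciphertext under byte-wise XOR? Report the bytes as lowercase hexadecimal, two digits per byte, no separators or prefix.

59c9d949e1b7

Since cipher = msg ⊕ pad, XORing both sides with msg gives pad = msg ⊕ cipher.
72 ⊕ 2b = 59
65 ⊕ ac = c9
62 ⊕ bb = d9
6f ⊕ 26 = 49
6f ⊕ 8e = e1
74 ⊕ c3 = b7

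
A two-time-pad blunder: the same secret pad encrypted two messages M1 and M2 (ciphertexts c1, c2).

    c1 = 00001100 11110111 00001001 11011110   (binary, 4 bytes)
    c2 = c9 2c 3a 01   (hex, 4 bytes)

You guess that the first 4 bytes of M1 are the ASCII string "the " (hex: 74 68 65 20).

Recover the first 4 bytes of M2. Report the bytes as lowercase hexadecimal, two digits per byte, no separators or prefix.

First, c1 ⊕ c2 = (M1 ⊕ K) ⊕ (M2 ⊕ K) = M1 ⊕ M2, so the key drops out. Then M2 = (M1 ⊕ M2) ⊕ M1 over the first 4 bytes.
byte 0: (0c ⊕ c9) ⊕ 74 = c5 ⊕ 74 = b1
byte 1: (f7 ⊕ 2c) ⊕ 68 = db ⊕ 68 = b3
byte 2: (09 ⊕ 3a) ⊕ 65 = 33 ⊕ 65 = 56
byte 3: (de ⊕ 01) ⊕ 20 = df ⊕ 20 = ff

b1b356ff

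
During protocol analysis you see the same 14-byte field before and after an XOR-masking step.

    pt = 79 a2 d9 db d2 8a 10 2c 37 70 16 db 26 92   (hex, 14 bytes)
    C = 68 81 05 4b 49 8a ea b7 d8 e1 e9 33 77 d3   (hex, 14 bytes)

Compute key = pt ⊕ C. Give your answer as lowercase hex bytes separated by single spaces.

11 23 dc 90 9b 00 fa 9b ef 91 ff e8 51 41

Since C = pt ⊕ key, XORing both sides with pt gives key = pt ⊕ C.
79 xor 68 = 11
a2 xor 81 = 23
d9 xor 05 = dc
db xor 4b = 90
d2 xor 49 = 9b
8a xor 8a = 00
10 xor ea = fa
2c xor b7 = 9b
37 xor d8 = ef
70 xor e1 = 91
16 xor e9 = ff
db xor 33 = e8
26 xor 77 = 51
92 xor d3 = 41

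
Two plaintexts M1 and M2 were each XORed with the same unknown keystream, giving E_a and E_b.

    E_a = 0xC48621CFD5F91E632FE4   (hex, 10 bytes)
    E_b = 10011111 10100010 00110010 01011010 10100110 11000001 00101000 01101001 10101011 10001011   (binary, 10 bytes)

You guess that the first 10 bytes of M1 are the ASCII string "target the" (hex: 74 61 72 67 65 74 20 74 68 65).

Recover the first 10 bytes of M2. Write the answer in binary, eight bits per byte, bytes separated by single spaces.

00101111 01000101 01100001 11110010 00010110 01001100 00010110 01111110 11101100 00001010

First, E_a ⊕ E_b = (M1 ⊕ K) ⊕ (M2 ⊕ K) = M1 ⊕ M2, so the key drops out. Then M2 = (M1 ⊕ M2) ⊕ M1 over the first 10 bytes.
byte 0: (c4 xor 9f) xor 74 = 5b xor 74 = 2f
byte 1: (86 xor a2) xor 61 = 24 xor 61 = 45
byte 2: (21 xor 32) xor 72 = 13 xor 72 = 61
byte 3: (cf xor 5a) xor 67 = 95 xor 67 = f2
byte 4: (d5 xor a6) xor 65 = 73 xor 65 = 16
byte 5: (f9 xor c1) xor 74 = 38 xor 74 = 4c
byte 6: (1e xor 28) xor 20 = 36 xor 20 = 16
byte 7: (63 xor 69) xor 74 = 0a xor 74 = 7e
byte 8: (2f xor ab) xor 68 = 84 xor 68 = ec
byte 9: (e4 xor 8b) xor 65 = 6f xor 65 = 0a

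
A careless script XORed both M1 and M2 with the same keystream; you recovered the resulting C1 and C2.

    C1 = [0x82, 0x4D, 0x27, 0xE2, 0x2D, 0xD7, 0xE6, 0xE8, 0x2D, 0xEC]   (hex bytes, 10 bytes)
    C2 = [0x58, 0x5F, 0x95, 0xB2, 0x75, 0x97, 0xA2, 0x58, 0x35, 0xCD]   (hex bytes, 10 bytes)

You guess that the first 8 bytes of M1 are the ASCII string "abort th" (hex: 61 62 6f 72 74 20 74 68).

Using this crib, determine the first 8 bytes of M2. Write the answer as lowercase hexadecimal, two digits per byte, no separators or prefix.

First, C1 ⊕ C2 = (M1 ⊕ K) ⊕ (M2 ⊕ K) = M1 ⊕ M2, so the key drops out. Then M2 = (M1 ⊕ M2) ⊕ M1 over the first 8 bytes.
byte 0: (82 XOR 58) XOR 61 = da XOR 61 = bb
byte 1: (4d XOR 5f) XOR 62 = 12 XOR 62 = 70
byte 2: (27 XOR 95) XOR 6f = b2 XOR 6f = dd
byte 3: (e2 XOR b2) XOR 72 = 50 XOR 72 = 22
byte 4: (2d XOR 75) XOR 74 = 58 XOR 74 = 2c
byte 5: (d7 XOR 97) XOR 20 = 40 XOR 20 = 60
byte 6: (e6 XOR a2) XOR 74 = 44 XOR 74 = 30
byte 7: (e8 XOR 58) XOR 68 = b0 XOR 68 = d8

bb70dd222c6030d8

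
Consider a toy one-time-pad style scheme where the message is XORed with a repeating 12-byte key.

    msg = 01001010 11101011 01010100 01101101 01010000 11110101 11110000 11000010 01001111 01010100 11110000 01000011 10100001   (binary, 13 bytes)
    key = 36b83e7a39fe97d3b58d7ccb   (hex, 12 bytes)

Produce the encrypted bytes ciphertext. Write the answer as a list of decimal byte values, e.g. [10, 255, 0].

[124, 83, 106, 23, 105, 11, 103, 17, 250, 217, 140, 136, 151]

The 12-byte key repeats, so the effective keystream is 36 b8 3e 7a 39 fe 97 d3 b5 8d 7c cb 36.
byte 0: 4a XOR 36 = 7c
byte 1: eb XOR b8 = 53
byte 2: 54 XOR 3e = 6a
byte 3: 6d XOR 7a = 17
byte 4: 50 XOR 39 = 69
byte 5: f5 XOR fe = 0b
byte 6: f0 XOR 97 = 67
byte 7: c2 XOR d3 = 11
byte 8: 4f XOR b5 = fa
byte 9: 54 XOR 8d = d9
byte 10: f0 XOR 7c = 8c
byte 11: 43 XOR cb = 88
byte 12: a1 XOR 36 = 97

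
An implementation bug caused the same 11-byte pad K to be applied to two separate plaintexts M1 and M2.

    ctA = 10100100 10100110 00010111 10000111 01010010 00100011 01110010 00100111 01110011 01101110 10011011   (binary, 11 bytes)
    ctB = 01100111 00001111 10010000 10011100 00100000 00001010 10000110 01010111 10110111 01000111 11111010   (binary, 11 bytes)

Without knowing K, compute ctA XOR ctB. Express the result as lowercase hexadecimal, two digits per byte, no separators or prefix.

c3a9871b7229f470c42961

ctA ⊕ ctB = (M1 ⊕ K) ⊕ (M2 ⊕ K) = M1 ⊕ M2 — the shared key cancels under XOR.
byte 0: 10100100 ^ 01100111 = 11000011
byte 1: 10100110 ^ 00001111 = 10101001
byte 2: 00010111 ^ 10010000 = 10000111
byte 3: 10000111 ^ 10011100 = 00011011
byte 4: 01010010 ^ 00100000 = 01110010
byte 5: 00100011 ^ 00001010 = 00101001
byte 6: 01110010 ^ 10000110 = 11110100
byte 7: 00100111 ^ 01010111 = 01110000
byte 8: 01110011 ^ 10110111 = 11000100
byte 9: 01101110 ^ 01000111 = 00101001
byte 10: 10011011 ^ 11111010 = 01100001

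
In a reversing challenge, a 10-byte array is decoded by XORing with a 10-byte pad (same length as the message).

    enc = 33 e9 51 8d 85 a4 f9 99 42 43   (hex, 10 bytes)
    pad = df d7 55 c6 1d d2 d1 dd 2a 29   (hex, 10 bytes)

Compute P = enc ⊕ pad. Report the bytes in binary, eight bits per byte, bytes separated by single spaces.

XOR is its own inverse, so applying the key byte-wise gives the result directly.
00110011 XOR 11011111 = 11101100
11101001 XOR 11010111 = 00111110
01010001 XOR 01010101 = 00000100
10001101 XOR 11000110 = 01001011
10000101 XOR 00011101 = 10011000
10100100 XOR 11010010 = 01110110
11111001 XOR 11010001 = 00101000
10011001 XOR 11011101 = 01000100
01000010 XOR 00101010 = 01101000
01000011 XOR 00101001 = 01101010

11101100 00111110 00000100 01001011 10011000 01110110 00101000 01000100 01101000 01101010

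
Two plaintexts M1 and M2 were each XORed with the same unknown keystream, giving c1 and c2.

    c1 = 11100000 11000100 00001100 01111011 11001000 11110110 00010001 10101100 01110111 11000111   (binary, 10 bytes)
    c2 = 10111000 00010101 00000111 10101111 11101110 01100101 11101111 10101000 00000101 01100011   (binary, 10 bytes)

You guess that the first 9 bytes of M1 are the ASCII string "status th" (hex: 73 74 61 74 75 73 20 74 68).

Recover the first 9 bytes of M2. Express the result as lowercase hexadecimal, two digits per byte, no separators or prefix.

First, c1 ⊕ c2 = (M1 ⊕ K) ⊕ (M2 ⊕ K) = M1 ⊕ M2, so the key drops out. Then M2 = (M1 ⊕ M2) ⊕ M1 over the first 9 bytes.
byte 0: (e0 ⊕ b8) ⊕ 73 = 58 ⊕ 73 = 2b
byte 1: (c4 ⊕ 15) ⊕ 74 = d1 ⊕ 74 = a5
byte 2: (0c ⊕ 07) ⊕ 61 = 0b ⊕ 61 = 6a
byte 3: (7b ⊕ af) ⊕ 74 = d4 ⊕ 74 = a0
byte 4: (c8 ⊕ ee) ⊕ 75 = 26 ⊕ 75 = 53
byte 5: (f6 ⊕ 65) ⊕ 73 = 93 ⊕ 73 = e0
byte 6: (11 ⊕ ef) ⊕ 20 = fe ⊕ 20 = de
byte 7: (ac ⊕ a8) ⊕ 74 = 04 ⊕ 74 = 70
byte 8: (77 ⊕ 05) ⊕ 68 = 72 ⊕ 68 = 1a

2ba56aa053e0de701a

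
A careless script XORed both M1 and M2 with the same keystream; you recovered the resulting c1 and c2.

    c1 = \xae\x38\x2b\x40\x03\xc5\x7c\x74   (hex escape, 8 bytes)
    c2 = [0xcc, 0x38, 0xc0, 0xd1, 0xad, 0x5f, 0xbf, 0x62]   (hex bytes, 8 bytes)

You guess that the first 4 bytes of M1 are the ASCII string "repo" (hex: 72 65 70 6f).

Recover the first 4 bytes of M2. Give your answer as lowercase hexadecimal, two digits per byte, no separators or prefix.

10659bfe

First, c1 ⊕ c2 = (M1 ⊕ K) ⊕ (M2 ⊕ K) = M1 ⊕ M2, so the key drops out. Then M2 = (M1 ⊕ M2) ⊕ M1 over the first 4 bytes.
byte 0: (ae xor cc) xor 72 = 62 xor 72 = 10
byte 1: (38 xor 38) xor 65 = 00 xor 65 = 65
byte 2: (2b xor c0) xor 70 = eb xor 70 = 9b
byte 3: (40 xor d1) xor 6f = 91 xor 6f = fe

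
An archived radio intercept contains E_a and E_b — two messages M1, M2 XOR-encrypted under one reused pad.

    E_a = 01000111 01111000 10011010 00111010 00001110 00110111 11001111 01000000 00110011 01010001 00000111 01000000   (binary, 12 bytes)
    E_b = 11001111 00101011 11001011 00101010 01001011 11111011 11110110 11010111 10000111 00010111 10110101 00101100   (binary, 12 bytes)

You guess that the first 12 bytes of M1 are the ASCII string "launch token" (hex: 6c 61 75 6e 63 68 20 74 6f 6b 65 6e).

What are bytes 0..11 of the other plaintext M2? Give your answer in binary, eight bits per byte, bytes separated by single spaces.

First, E_a ⊕ E_b = (M1 ⊕ K) ⊕ (M2 ⊕ K) = M1 ⊕ M2, so the key drops out. Then M2 = (M1 ⊕ M2) ⊕ M1 over the first 12 bytes.
byte 0: (47 XOR cf) XOR 6c = 88 XOR 6c = e4
byte 1: (78 XOR 2b) XOR 61 = 53 XOR 61 = 32
byte 2: (9a XOR cb) XOR 75 = 51 XOR 75 = 24
byte 3: (3a XOR 2a) XOR 6e = 10 XOR 6e = 7e
byte 4: (0e XOR 4b) XOR 63 = 45 XOR 63 = 26
byte 5: (37 XOR fb) XOR 68 = cc XOR 68 = a4
byte 6: (cf XOR f6) XOR 20 = 39 XOR 20 = 19
byte 7: (40 XOR d7) XOR 74 = 97 XOR 74 = e3
byte 8: (33 XOR 87) XOR 6f = b4 XOR 6f = db
byte 9: (51 XOR 17) XOR 6b = 46 XOR 6b = 2d
byte 10: (07 XOR b5) XOR 65 = b2 XOR 65 = d7
byte 11: (40 XOR 2c) XOR 6e = 6c XOR 6e = 02

11100100 00110010 00100100 01111110 00100110 10100100 00011001 11100011 11011011 00101101 11010111 00000010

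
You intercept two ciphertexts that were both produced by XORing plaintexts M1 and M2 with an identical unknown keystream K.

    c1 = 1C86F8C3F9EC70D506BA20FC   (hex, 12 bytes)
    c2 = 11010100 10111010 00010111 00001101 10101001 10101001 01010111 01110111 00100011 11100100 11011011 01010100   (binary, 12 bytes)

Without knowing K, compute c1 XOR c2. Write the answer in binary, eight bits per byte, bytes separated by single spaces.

11001000 00111100 11101111 11001110 01010000 01000101 00100111 10100010 00100101 01011110 11111011 10101000

c1 ⊕ c2 = (M1 ⊕ K) ⊕ (M2 ⊕ K) = M1 ⊕ M2 — the shared key cancels under XOR.
byte 0:  28 ^ 212 = 200
byte 1: 134 ^ 186 =  60
byte 2: 248 ^  23 = 239
byte 3: 195 ^  13 = 206
byte 4: 249 ^ 169 =  80
byte 5: 236 ^ 169 =  69
byte 6: 112 ^  87 =  39
byte 7: 213 ^ 119 = 162
byte 8:   6 ^  35 =  37
byte 9: 186 ^ 228 =  94
byte 10:  32 ^ 219 = 251
byte 11: 252 ^  84 = 168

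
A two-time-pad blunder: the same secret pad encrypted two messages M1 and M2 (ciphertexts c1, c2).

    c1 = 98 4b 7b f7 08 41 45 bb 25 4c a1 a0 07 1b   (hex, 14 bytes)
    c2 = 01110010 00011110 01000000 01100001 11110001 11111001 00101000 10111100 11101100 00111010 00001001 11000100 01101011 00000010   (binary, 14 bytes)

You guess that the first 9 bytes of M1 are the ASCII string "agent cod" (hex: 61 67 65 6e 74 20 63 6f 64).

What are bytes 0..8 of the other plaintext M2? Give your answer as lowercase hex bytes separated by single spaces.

8b 32 5e f8 8d 98 0e 68 ad

First, c1 ⊕ c2 = (M1 ⊕ K) ⊕ (M2 ⊕ K) = M1 ⊕ M2, so the key drops out. Then M2 = (M1 ⊕ M2) ⊕ M1 over the first 9 bytes.
byte 0: (98 xor 72) xor 61 = ea xor 61 = 8b
byte 1: (4b xor 1e) xor 67 = 55 xor 67 = 32
byte 2: (7b xor 40) xor 65 = 3b xor 65 = 5e
byte 3: (f7 xor 61) xor 6e = 96 xor 6e = f8
byte 4: (08 xor f1) xor 74 = f9 xor 74 = 8d
byte 5: (41 xor f9) xor 20 = b8 xor 20 = 98
byte 6: (45 xor 28) xor 63 = 6d xor 63 = 0e
byte 7: (bb xor bc) xor 6f = 07 xor 6f = 68
byte 8: (25 xor ec) xor 64 = c9 xor 64 = ad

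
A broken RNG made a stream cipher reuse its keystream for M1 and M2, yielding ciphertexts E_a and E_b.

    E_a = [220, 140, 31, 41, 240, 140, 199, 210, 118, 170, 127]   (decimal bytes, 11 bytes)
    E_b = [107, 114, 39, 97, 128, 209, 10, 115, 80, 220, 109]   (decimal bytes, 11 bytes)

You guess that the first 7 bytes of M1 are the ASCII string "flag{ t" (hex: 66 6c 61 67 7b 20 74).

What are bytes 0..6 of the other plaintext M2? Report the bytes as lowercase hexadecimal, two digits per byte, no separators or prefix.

d192592f0b7db9

First, E_a ⊕ E_b = (M1 ⊕ K) ⊕ (M2 ⊕ K) = M1 ⊕ M2, so the key drops out. Then M2 = (M1 ⊕ M2) ⊕ M1 over the first 7 bytes.
byte 0: (dc ⊕ 6b) ⊕ 66 = b7 ⊕ 66 = d1
byte 1: (8c ⊕ 72) ⊕ 6c = fe ⊕ 6c = 92
byte 2: (1f ⊕ 27) ⊕ 61 = 38 ⊕ 61 = 59
byte 3: (29 ⊕ 61) ⊕ 67 = 48 ⊕ 67 = 2f
byte 4: (f0 ⊕ 80) ⊕ 7b = 70 ⊕ 7b = 0b
byte 5: (8c ⊕ d1) ⊕ 20 = 5d ⊕ 20 = 7d
byte 6: (c7 ⊕ 0a) ⊕ 74 = cd ⊕ 74 = b9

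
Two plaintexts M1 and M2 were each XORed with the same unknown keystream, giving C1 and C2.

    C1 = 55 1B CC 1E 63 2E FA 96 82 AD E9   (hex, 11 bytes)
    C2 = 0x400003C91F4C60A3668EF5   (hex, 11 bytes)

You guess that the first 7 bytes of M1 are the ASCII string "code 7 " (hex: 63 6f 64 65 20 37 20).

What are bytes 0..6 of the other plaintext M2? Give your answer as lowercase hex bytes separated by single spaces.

76 74 ab b2 5c 55 ba

First, C1 ⊕ C2 = (M1 ⊕ K) ⊕ (M2 ⊕ K) = M1 ⊕ M2, so the key drops out. Then M2 = (M1 ⊕ M2) ⊕ M1 over the first 7 bytes.
byte 0: (55 XOR 40) XOR 63 = 15 XOR 63 = 76
byte 1: (1b XOR 00) XOR 6f = 1b XOR 6f = 74
byte 2: (cc XOR 03) XOR 64 = cf XOR 64 = ab
byte 3: (1e XOR c9) XOR 65 = d7 XOR 65 = b2
byte 4: (63 XOR 1f) XOR 20 = 7c XOR 20 = 5c
byte 5: (2e XOR 4c) XOR 37 = 62 XOR 37 = 55
byte 6: (fa XOR 60) XOR 20 = 9a XOR 20 = ba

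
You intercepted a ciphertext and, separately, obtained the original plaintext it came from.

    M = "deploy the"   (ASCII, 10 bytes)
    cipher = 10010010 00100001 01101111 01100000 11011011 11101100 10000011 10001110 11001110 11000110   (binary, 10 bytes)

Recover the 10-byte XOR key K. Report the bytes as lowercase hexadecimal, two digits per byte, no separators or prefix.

f6441f0cb495a3faa6a3

Since cipher = M ⊕ K, XORing both sides with M gives K = M ⊕ cipher.
byte 0: 01100100 ^ 10010010 = 11110110
byte 1: 01100101 ^ 00100001 = 01000100
byte 2: 01110000 ^ 01101111 = 00011111
byte 3: 01101100 ^ 01100000 = 00001100
byte 4: 01101111 ^ 11011011 = 10110100
byte 5: 01111001 ^ 11101100 = 10010101
byte 6: 00100000 ^ 10000011 = 10100011
byte 7: 01110100 ^ 10001110 = 11111010
byte 8: 01101000 ^ 11001110 = 10100110
byte 9: 01100101 ^ 11000110 = 10100011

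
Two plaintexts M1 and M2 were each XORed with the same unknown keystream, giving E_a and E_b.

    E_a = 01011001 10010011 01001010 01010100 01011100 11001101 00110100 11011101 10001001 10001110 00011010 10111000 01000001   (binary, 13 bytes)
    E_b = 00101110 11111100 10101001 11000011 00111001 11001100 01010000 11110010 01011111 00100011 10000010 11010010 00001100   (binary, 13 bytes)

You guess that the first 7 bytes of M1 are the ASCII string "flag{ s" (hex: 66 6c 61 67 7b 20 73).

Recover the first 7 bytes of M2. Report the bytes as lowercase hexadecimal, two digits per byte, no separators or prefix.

First, E_a ⊕ E_b = (M1 ⊕ K) ⊕ (M2 ⊕ K) = M1 ⊕ M2, so the key drops out. Then M2 = (M1 ⊕ M2) ⊕ M1 over the first 7 bytes.
byte 0: (59 ^ 2e) ^ 66 = 77 ^ 66 = 11
byte 1: (93 ^ fc) ^ 6c = 6f ^ 6c = 03
byte 2: (4a ^ a9) ^ 61 = e3 ^ 61 = 82
byte 3: (54 ^ c3) ^ 67 = 97 ^ 67 = f0
byte 4: (5c ^ 39) ^ 7b = 65 ^ 7b = 1e
byte 5: (cd ^ cc) ^ 20 = 01 ^ 20 = 21
byte 6: (34 ^ 50) ^ 73 = 64 ^ 73 = 17

110382f01e2117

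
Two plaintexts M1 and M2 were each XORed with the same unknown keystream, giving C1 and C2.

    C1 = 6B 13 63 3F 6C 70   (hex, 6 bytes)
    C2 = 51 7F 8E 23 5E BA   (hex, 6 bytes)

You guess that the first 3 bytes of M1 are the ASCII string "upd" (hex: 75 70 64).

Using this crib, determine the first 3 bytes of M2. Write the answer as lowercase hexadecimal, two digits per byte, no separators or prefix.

4f1c89

First, C1 ⊕ C2 = (M1 ⊕ K) ⊕ (M2 ⊕ K) = M1 ⊕ M2, so the key drops out. Then M2 = (M1 ⊕ M2) ⊕ M1 over the first 3 bytes.
byte 0: (6b xor 51) xor 75 = 3a xor 75 = 4f
byte 1: (13 xor 7f) xor 70 = 6c xor 70 = 1c
byte 2: (63 xor 8e) xor 64 = ed xor 64 = 89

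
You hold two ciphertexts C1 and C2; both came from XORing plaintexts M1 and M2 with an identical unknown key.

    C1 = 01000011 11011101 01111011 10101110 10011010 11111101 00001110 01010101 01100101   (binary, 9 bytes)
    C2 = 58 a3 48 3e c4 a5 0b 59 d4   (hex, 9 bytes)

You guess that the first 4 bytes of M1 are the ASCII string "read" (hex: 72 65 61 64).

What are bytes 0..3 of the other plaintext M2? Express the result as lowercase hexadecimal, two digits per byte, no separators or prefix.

First, C1 ⊕ C2 = (M1 ⊕ K) ⊕ (M2 ⊕ K) = M1 ⊕ M2, so the key drops out. Then M2 = (M1 ⊕ M2) ⊕ M1 over the first 4 bytes.
byte 0: (43 xor 58) xor 72 = 1b xor 72 = 69
byte 1: (dd xor a3) xor 65 = 7e xor 65 = 1b
byte 2: (7b xor 48) xor 61 = 33 xor 61 = 52
byte 3: (ae xor 3e) xor 64 = 90 xor 64 = f4

691b52f4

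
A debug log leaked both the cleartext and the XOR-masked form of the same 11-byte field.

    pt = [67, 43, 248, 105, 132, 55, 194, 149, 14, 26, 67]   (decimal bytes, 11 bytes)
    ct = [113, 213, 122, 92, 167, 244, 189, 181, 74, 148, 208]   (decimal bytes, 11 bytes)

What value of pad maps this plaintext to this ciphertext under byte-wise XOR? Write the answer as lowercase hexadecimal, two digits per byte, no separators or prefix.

32fe823523c37f20448e93

Since ct = pt ⊕ pad, XORing both sides with pt gives pad = pt ⊕ ct.
 67 ⊕ 113 =  50
 43 ⊕ 213 = 254
248 ⊕ 122 = 130
105 ⊕  92 =  53
132 ⊕ 167 =  35
 55 ⊕ 244 = 195
194 ⊕ 189 = 127
149 ⊕ 181 =  32
 14 ⊕  74 =  68
 26 ⊕ 148 = 142
 67 ⊕ 208 = 147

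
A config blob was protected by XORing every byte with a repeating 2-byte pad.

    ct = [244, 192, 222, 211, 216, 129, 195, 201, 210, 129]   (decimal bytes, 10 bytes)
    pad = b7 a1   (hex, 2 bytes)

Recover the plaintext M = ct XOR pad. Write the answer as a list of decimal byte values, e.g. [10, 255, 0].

The 2-byte key repeats, so the effective keystream is b7 a1 b7 a1 b7 a1 b7 a1 b7 a1.
byte 0: f4 ^ b7 = 43
byte 1: c0 ^ a1 = 61
byte 2: de ^ b7 = 69
byte 3: d3 ^ a1 = 72
byte 4: d8 ^ b7 = 6f
byte 5: 81 ^ a1 = 20
byte 6: c3 ^ b7 = 74
byte 7: c9 ^ a1 = 68
byte 8: d2 ^ b7 = 65
byte 9: 81 ^ a1 = 20

[67, 97, 105, 114, 111, 32, 116, 104, 101, 32]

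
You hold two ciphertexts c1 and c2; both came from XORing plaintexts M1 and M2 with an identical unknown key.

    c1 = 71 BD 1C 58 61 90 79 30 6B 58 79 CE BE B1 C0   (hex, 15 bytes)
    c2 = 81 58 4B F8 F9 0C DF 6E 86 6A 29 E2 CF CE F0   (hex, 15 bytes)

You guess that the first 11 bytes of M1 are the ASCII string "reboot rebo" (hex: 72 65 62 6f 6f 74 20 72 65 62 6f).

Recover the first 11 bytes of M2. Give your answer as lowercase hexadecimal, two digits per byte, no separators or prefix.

828035cff7e8862c88503f

First, c1 ⊕ c2 = (M1 ⊕ K) ⊕ (M2 ⊕ K) = M1 ⊕ M2, so the key drops out. Then M2 = (M1 ⊕ M2) ⊕ M1 over the first 11 bytes.
byte 0: (71 ^ 81) ^ 72 = f0 ^ 72 = 82
byte 1: (bd ^ 58) ^ 65 = e5 ^ 65 = 80
byte 2: (1c ^ 4b) ^ 62 = 57 ^ 62 = 35
byte 3: (58 ^ f8) ^ 6f = a0 ^ 6f = cf
byte 4: (61 ^ f9) ^ 6f = 98 ^ 6f = f7
byte 5: (90 ^ 0c) ^ 74 = 9c ^ 74 = e8
byte 6: (79 ^ df) ^ 20 = a6 ^ 20 = 86
byte 7: (30 ^ 6e) ^ 72 = 5e ^ 72 = 2c
byte 8: (6b ^ 86) ^ 65 = ed ^ 65 = 88
byte 9: (58 ^ 6a) ^ 62 = 32 ^ 62 = 50
byte 10: (79 ^ 29) ^ 6f = 50 ^ 6f = 3f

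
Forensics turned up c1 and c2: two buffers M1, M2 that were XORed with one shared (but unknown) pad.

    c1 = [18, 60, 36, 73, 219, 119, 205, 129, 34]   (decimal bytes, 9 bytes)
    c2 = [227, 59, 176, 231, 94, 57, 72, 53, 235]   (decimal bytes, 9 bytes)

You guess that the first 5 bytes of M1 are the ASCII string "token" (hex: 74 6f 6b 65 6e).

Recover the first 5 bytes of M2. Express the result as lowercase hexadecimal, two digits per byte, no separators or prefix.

First, c1 ⊕ c2 = (M1 ⊕ K) ⊕ (M2 ⊕ K) = M1 ⊕ M2, so the key drops out. Then M2 = (M1 ⊕ M2) ⊕ M1 over the first 5 bytes.
byte 0: (12 ⊕ e3) ⊕ 74 = f1 ⊕ 74 = 85
byte 1: (3c ⊕ 3b) ⊕ 6f = 07 ⊕ 6f = 68
byte 2: (24 ⊕ b0) ⊕ 6b = 94 ⊕ 6b = ff
byte 3: (49 ⊕ e7) ⊕ 65 = ae ⊕ 65 = cb
byte 4: (db ⊕ 5e) ⊕ 6e = 85 ⊕ 6e = eb

8568ffcbeb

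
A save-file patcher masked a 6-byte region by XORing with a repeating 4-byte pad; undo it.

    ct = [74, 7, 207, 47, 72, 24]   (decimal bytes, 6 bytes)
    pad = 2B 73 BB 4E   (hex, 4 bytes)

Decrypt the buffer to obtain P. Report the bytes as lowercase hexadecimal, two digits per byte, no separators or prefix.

61747461636b

The 4-byte key repeats, so the effective keystream is 2b 73 bb 4e 2b 73.
byte 0: 4a ^ 2b = 61
byte 1: 07 ^ 73 = 74
byte 2: cf ^ bb = 74
byte 3: 2f ^ 4e = 61
byte 4: 48 ^ 2b = 63
byte 5: 18 ^ 73 = 6b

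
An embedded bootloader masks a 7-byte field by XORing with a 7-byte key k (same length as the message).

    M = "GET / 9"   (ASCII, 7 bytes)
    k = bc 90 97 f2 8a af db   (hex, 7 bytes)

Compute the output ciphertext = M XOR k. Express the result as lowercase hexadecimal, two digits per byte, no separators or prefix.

fbd5c3d2a58fe2

47 ⊕ bc = fb
45 ⊕ 90 = d5
54 ⊕ 97 = c3
20 ⊕ f2 = d2
2f ⊕ 8a = a5
20 ⊕ af = 8f
39 ⊕ db = e2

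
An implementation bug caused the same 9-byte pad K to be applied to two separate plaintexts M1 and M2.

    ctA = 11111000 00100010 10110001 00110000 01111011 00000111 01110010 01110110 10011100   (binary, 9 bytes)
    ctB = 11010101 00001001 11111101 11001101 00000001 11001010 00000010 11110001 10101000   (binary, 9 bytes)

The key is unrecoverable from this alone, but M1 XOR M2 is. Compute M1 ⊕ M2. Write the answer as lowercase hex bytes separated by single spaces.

2d 2b 4c fd 7a cd 70 87 34

ctA ⊕ ctB = (M1 ⊕ K) ⊕ (M2 ⊕ K) = M1 ⊕ M2 — the shared key cancels under XOR.
f8 ⊕ d5 = 2d
22 ⊕ 09 = 2b
b1 ⊕ fd = 4c
30 ⊕ cd = fd
7b ⊕ 01 = 7a
07 ⊕ ca = cd
72 ⊕ 02 = 70
76 ⊕ f1 = 87
9c ⊕ a8 = 34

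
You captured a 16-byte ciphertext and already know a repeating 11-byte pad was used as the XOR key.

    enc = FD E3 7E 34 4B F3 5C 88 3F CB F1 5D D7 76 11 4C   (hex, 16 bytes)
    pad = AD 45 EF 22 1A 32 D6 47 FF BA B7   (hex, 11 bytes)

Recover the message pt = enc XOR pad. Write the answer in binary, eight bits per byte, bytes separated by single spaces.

01010000 10100110 10010001 00010110 01010001 11000001 10001010 11001111 11000000 01110001 01000110 11110000 10010010 10011001 00110011 01010110

The 11-byte key repeats, so the effective keystream is ad 45 ef 22 1a 32 d6 47 ff ba b7 ad 45 ef 22 1a.
byte 0: fd XOR ad = 50
byte 1: e3 XOR 45 = a6
byte 2: 7e XOR ef = 91
byte 3: 34 XOR 22 = 16
byte 4: 4b XOR 1a = 51
byte 5: f3 XOR 32 = c1
byte 6: 5c XOR d6 = 8a
byte 7: 88 XOR 47 = cf
byte 8: 3f XOR ff = c0
byte 9: cb XOR ba = 71
byte 10: f1 XOR b7 = 46
byte 11: 5d XOR ad = f0
byte 12: d7 XOR 45 = 92
byte 13: 76 XOR ef = 99
byte 14: 11 XOR 22 = 33
byte 15: 4c XOR 1a = 56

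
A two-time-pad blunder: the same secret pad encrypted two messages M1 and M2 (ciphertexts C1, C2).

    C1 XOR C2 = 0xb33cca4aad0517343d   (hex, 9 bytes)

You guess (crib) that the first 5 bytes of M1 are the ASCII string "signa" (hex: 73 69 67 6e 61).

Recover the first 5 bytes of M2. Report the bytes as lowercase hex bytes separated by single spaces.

c0 55 ad 24 cc

Since C1 ⊕ C2 = M1 ⊕ M2, XORing with the guessed M1 bytes yields the corresponding M2 bytes: M2 = (C1 ⊕ C2) ⊕ M1.
b3 XOR 73 = c0
3c XOR 69 = 55
ca XOR 67 = ad
4a XOR 6e = 24
ad XOR 61 = cc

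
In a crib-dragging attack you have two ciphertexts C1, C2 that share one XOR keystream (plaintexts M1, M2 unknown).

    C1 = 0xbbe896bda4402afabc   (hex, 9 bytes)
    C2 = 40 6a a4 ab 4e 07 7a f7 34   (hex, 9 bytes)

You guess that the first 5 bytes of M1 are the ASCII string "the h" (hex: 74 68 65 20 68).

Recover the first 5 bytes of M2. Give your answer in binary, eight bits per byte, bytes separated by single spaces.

10001111 11101010 01010111 00110110 10000010

First, C1 ⊕ C2 = (M1 ⊕ K) ⊕ (M2 ⊕ K) = M1 ⊕ M2, so the key drops out. Then M2 = (M1 ⊕ M2) ⊕ M1 over the first 5 bytes.
byte 0: (bb xor 40) xor 74 = fb xor 74 = 8f
byte 1: (e8 xor 6a) xor 68 = 82 xor 68 = ea
byte 2: (96 xor a4) xor 65 = 32 xor 65 = 57
byte 3: (bd xor ab) xor 20 = 16 xor 20 = 36
byte 4: (a4 xor 4e) xor 68 = ea xor 68 = 82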